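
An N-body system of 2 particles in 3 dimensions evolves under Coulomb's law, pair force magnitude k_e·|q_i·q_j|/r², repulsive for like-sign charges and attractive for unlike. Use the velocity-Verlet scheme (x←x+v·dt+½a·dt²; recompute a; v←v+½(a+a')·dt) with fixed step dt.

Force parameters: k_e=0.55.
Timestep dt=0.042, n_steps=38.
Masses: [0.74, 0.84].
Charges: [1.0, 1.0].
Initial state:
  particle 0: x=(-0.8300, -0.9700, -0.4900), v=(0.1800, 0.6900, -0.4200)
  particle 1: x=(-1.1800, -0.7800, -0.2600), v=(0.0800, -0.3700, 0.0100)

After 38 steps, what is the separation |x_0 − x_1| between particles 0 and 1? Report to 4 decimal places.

step 0: x0=(-0.8300, -0.9700, -0.4900) x1=(-1.1800, -0.7800, -0.2600)
step 1: x0=(-0.8201, -0.9423, -0.5092) x1=(-1.1787, -0.7944, -0.2582)
step 2: x0=(-0.8054, -0.9166, -0.5317) x1=(-1.1816, -0.8071, -0.2535)
step 3: x0=(-0.7863, -0.8921, -0.5575) x1=(-1.1885, -0.8186, -0.2459)
step 4: x0=(-0.7633, -0.8684, -0.5863) x1=(-1.1987, -0.8295, -0.2356)
step 5: x0=(-0.7370, -0.8450, -0.6178) x1=(-1.2118, -0.8402, -0.2230)
step 6: x0=(-0.7081, -0.8215, -0.6514) x1=(-1.2273, -0.8508, -0.2085)
step 7: x0=(-0.6771, -0.7980, -0.6869) x1=(-1.2446, -0.8616, -0.1924)
step 8: x0=(-0.6443, -0.7743, -0.7238) x1=(-1.2634, -0.8725, -0.1750)
step 9: x0=(-0.6101, -0.7503, -0.7620) x1=(-1.2835, -0.8836, -0.1564)
step 10: x0=(-0.5748, -0.7261, -0.8013) x1=(-1.3046, -0.8949, -0.1370)
step 11: x0=(-0.5386, -0.7017, -0.8414) x1=(-1.3265, -0.9064, -0.1168)
step 12: x0=(-0.5015, -0.6771, -0.8822) x1=(-1.3492, -0.9181, -0.0959)
step 13: x0=(-0.4638, -0.6523, -0.9237) x1=(-1.3724, -0.9300, -0.0745)
step 14: x0=(-0.4254, -0.6274, -0.9657) x1=(-1.3961, -0.9420, -0.0527)
step 15: x0=(-0.3866, -0.6022, -1.0081) x1=(-1.4203, -0.9542, -0.0304)
step 16: x0=(-0.3474, -0.5769, -1.0510) x1=(-1.4448, -0.9664, -0.0077)
step 17: x0=(-0.3078, -0.5515, -1.0942) x1=(-1.4697, -0.9788, 0.0153)
step 18: x0=(-0.2678, -0.5260, -1.1378) x1=(-1.4949, -0.9913, 0.0385)
step 19: x0=(-0.2276, -0.5003, -1.1816) x1=(-1.5203, -1.0039, 0.0620)
step 20: x0=(-0.1871, -0.4746, -1.2257) x1=(-1.5460, -1.0166, 0.0857)
step 21: x0=(-0.1463, -0.4487, -1.2700) x1=(-1.5719, -1.0294, 0.1096)
step 22: x0=(-0.1054, -0.4228, -1.3145) x1=(-1.5979, -1.0423, 0.1337)
step 23: x0=(-0.0642, -0.3968, -1.3592) x1=(-1.6241, -1.0552, 0.1580)
step 24: x0=(-0.0229, -0.3707, -1.4041) x1=(-1.6505, -1.0682, 0.1824)
step 25: x0=(0.0186, -0.3445, -1.4491) x1=(-1.6770, -1.0812, 0.2069)
step 26: x0=(0.0602, -0.3183, -1.4943) x1=(-1.7037, -1.0944, 0.2316)
step 27: x0=(0.1019, -0.2921, -1.5396) x1=(-1.7305, -1.1075, 0.2564)
step 28: x0=(0.1438, -0.2657, -1.5850) x1=(-1.7573, -1.1207, 0.2813)
step 29: x0=(0.1858, -0.2393, -1.6305) x1=(-1.7843, -1.1340, 0.3063)
step 30: x0=(0.2279, -0.2129, -1.6761) x1=(-1.8114, -1.1473, 0.3313)
step 31: x0=(0.2701, -0.1864, -1.7219) x1=(-1.8385, -1.1606, 0.3565)
step 32: x0=(0.3124, -0.1599, -1.7677) x1=(-1.8658, -1.1740, 0.3817)
step 33: x0=(0.3548, -0.1334, -1.8136) x1=(-1.8931, -1.1874, 0.4071)
step 34: x0=(0.3972, -0.1068, -1.8596) x1=(-1.9204, -1.2008, 0.4325)
step 35: x0=(0.4398, -0.0801, -1.9056) x1=(-1.9479, -1.2143, 0.4579)
step 36: x0=(0.4824, -0.0535, -1.9518) x1=(-1.9754, -1.2278, 0.4834)
step 37: x0=(0.5250, -0.0268, -1.9979) x1=(-2.0030, -1.2413, 0.5090)
step 38: x0=(0.5677, -0.0001, -2.0442) x1=(-2.0306, -1.2548, 0.5346)

3.8699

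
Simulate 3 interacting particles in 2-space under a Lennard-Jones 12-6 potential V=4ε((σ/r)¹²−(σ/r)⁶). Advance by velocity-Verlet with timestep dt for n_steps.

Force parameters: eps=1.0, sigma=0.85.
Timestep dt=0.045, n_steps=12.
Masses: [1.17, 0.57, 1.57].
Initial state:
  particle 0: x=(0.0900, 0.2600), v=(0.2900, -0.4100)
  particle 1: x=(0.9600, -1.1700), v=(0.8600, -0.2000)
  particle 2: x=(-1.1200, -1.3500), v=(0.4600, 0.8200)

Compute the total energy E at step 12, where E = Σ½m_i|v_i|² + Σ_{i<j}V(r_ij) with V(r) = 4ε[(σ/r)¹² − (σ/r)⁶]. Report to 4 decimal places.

step 0: x0=(0.0900, 0.2600) x1=(0.9600, -1.1700) x2=(-1.1200, -1.3500)
step 1: x0=(0.1031, 0.2413) x1=(0.9984, -1.1786) x2=(-1.0992, -1.3131)
step 2: x0=(0.1164, 0.2222) x1=(1.0362, -1.1866) x2=(-1.0784, -1.2760)
step 3: x0=(0.1297, 0.2026) x1=(1.0733, -1.1939) x2=(-1.0573, -1.2389)
step 4: x0=(0.1432, 0.1826) x1=(1.1099, -1.2005) x2=(-1.0362, -1.2017)
step 5: x0=(0.1567, 0.1620) x1=(1.1458, -1.2065) x2=(-1.0148, -1.1643)
step 6: x0=(0.1703, 0.1409) x1=(1.1811, -1.2118) x2=(-0.9933, -1.1268)
step 7: x0=(0.1839, 0.1193) x1=(1.2159, -1.2165) x2=(-0.9715, -1.0891)
step 8: x0=(0.1974, 0.0971) x1=(1.2499, -1.2205) x2=(-0.9495, -1.0512)
step 9: x0=(0.2108, 0.0742) x1=(1.2834, -1.2239) x2=(-0.9272, -1.0130)
step 10: x0=(0.2241, 0.0505) x1=(1.3163, -1.2267) x2=(-0.9045, -0.9745)
step 11: x0=(0.2370, 0.0261) x1=(1.3484, -1.2288) x2=(-0.8813, -0.9356)
step 12: x0=(0.2494, 0.0007) x1=(1.3800, -1.2303) x2=(-0.8576, -0.8962)
step 0 velocities: v0=(0.2900, -0.4100) v1=(0.8600, -0.2000) v2=(0.4600, 0.8200)
step 0: KE=1.0637, PE=-0.1080, E=0.9556
step 12 velocities: v0=(0.2695, -0.5760) v1=(0.6930, -0.0260) v2=(0.5359, 0.8805)
step 12: KE=1.2077, PE=-0.2515, E=0.9562

0.9562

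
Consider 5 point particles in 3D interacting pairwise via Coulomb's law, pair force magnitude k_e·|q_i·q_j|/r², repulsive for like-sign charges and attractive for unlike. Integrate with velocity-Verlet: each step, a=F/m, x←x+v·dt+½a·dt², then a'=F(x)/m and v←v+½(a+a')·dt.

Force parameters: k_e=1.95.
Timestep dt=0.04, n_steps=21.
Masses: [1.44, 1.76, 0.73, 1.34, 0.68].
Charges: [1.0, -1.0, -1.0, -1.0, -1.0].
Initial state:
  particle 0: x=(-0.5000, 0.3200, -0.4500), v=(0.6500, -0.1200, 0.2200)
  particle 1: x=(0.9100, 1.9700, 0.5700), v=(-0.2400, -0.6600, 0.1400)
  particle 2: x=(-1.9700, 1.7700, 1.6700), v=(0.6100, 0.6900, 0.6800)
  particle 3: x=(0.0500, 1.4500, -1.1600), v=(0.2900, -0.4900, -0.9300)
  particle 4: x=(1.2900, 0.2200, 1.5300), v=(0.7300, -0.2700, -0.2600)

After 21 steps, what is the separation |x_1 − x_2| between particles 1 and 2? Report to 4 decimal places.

2.9508

step 0: x0=(-0.5000, 0.3200, -0.4500) x1=(0.9100, 1.9700, 0.5700) x2=(-1.9700, 1.7700, 1.6700) x3=(0.0500, 1.4500, -1.1600) x4=(1.2900, 0.2200, 1.5300)
step 1: x0=(-0.4737, 0.3158, -0.4412) x1=(0.9005, 1.9437, 0.5756) x2=(-1.9459, 1.7976, 1.6973) x3=(0.0613, 1.4299, -1.1973) x4=(1.3193, 0.2086, 1.5198)
step 2: x0=(-0.4466, 0.3128, -0.4323) x1=(0.8910, 1.9178, 0.5812) x2=(-1.9225, 1.8250, 1.7246) x3=(0.0719, 1.4089, -1.2350) x4=(1.3489, 0.1959, 1.5100)
step 3: x0=(-0.4189, 0.3109, -0.4235) x1=(0.8816, 1.8920, 0.5867) x2=(-1.8998, 1.8524, 1.7521) x3=(0.0820, 1.3870, -1.2728) x4=(1.3788, 0.1819, 1.5006)
step 4: x0=(-0.3905, 0.3101, -0.4146) x1=(0.8722, 1.8665, 0.5921) x2=(-1.8778, 1.8798, 1.7798) x3=(0.0915, 1.3642, -1.3108) x4=(1.4090, 0.1667, 1.4916)
step 5: x0=(-0.3614, 0.3105, -0.4058) x1=(0.8628, 1.8413, 0.5975) x2=(-1.8564, 1.9071, 1.8076) x3=(0.1004, 1.3406, -1.3489) x4=(1.4396, 0.1503, 1.4829)
step 6: x0=(-0.3316, 0.3120, -0.3970) x1=(0.8534, 1.8162, 0.6027) x2=(-1.8356, 1.9344, 1.8355) x3=(0.1088, 1.3161, -1.3870) x4=(1.4704, 0.1326, 1.4746)
step 7: x0=(-0.3011, 0.3146, -0.3883) x1=(0.8440, 1.7914, 0.6079) x2=(-1.8155, 1.9616, 1.8637) x3=(0.1168, 1.2908, -1.4253) x4=(1.5016, 0.1137, 1.4666)
step 8: x0=(-0.2700, 0.3182, -0.3797) x1=(0.8345, 1.7667, 0.6129) x2=(-1.7961, 1.9889, 1.8920) x3=(0.1242, 1.2648, -1.4635) x4=(1.5331, 0.0936, 1.4589)
step 9: x0=(-0.2383, 0.3229, -0.3712) x1=(0.8250, 1.7422, 0.6178) x2=(-1.7772, 2.0162, 1.9205) x3=(0.1313, 1.2381, -1.5017) x4=(1.5649, 0.0723, 1.4515)
step 10: x0=(-0.2059, 0.3287, -0.3627) x1=(0.8153, 1.7177, 0.6225) x2=(-1.7590, 2.0435, 1.9492) x3=(0.1380, 1.2106, -1.5398) x4=(1.5971, 0.0499, 1.4443)
step 11: x0=(-0.1729, 0.3354, -0.3544) x1=(0.8055, 1.6934, 0.6270) x2=(-1.7414, 2.0708, 1.9781) x3=(0.1442, 1.1825, -1.5778) x4=(1.6297, 0.0263, 1.4374)
step 12: x0=(-0.1392, 0.3431, -0.3461) x1=(0.7956, 1.6691, 0.6313) x2=(-1.7244, 2.0982, 2.0072) x3=(0.1502, 1.1538, -1.6156) x4=(1.6626, 0.0017, 1.4308)
step 13: x0=(-0.1050, 0.3518, -0.3380) x1=(0.7855, 1.6449, 0.6353) x2=(-1.7080, 2.1257, 2.0366) x3=(0.1558, 1.1245, -1.6533) x4=(1.6959, -0.0241, 1.4243)
step 14: x0=(-0.0701, 0.3615, -0.3299) x1=(0.7753, 1.6207, 0.6391) x2=(-1.6922, 2.1532, 2.0661) x3=(0.1612, 1.0947, -1.6908) x4=(1.7295, -0.0509, 1.4180)
step 15: x0=(-0.0346, 0.3720, -0.3218) x1=(0.7648, 1.5964, 0.6427) x2=(-1.6769, 2.1808, 2.0959) x3=(0.1663, 1.0643, -1.7280) x4=(1.7635, -0.0786, 1.4119)
step 16: x0=(0.0014, 0.3835, -0.3138) x1=(0.7542, 1.5721, 0.6459) x2=(-1.6622, 2.2086, 2.1259) x3=(0.1711, 1.0335, -1.7651) x4=(1.7978, -0.1073, 1.4059)
step 17: x0=(0.0380, 0.3959, -0.3057) x1=(0.7433, 1.5477, 0.6488) x2=(-1.6480, 2.2364, 2.1562) x3=(0.1758, 1.0022, -1.8019) x4=(1.8325, -0.1369, 1.4000)
step 18: x0=(0.0752, 0.4091, -0.2976) x1=(0.7322, 1.5231, 0.6513) x2=(-1.6344, 2.2644, 2.1867) x3=(0.1803, 0.9706, -1.8384) x4=(1.8676, -0.1674, 1.3943)
step 19: x0=(0.1129, 0.4233, -0.2895) x1=(0.7208, 1.4984, 0.6535) x2=(-1.6212, 2.2925, 2.2174) x3=(0.1846, 0.9386, -1.8747) x4=(1.9029, -0.1988, 1.3886)
step 20: x0=(0.1512, 0.4383, -0.2811) x1=(0.7091, 1.4734, 0.6552) x2=(-1.6085, 2.3207, 2.2484) x3=(0.1888, 0.9063, -1.9108) x4=(1.9387, -0.2309, 1.3829)
step 21: x0=(0.1900, 0.4541, -0.2726) x1=(0.6972, 1.4482, 0.6564) x2=(-1.5964, 2.3491, 2.2797) x3=(0.1929, 0.8738, -1.9466) x4=(1.9747, -0.2637, 1.3773)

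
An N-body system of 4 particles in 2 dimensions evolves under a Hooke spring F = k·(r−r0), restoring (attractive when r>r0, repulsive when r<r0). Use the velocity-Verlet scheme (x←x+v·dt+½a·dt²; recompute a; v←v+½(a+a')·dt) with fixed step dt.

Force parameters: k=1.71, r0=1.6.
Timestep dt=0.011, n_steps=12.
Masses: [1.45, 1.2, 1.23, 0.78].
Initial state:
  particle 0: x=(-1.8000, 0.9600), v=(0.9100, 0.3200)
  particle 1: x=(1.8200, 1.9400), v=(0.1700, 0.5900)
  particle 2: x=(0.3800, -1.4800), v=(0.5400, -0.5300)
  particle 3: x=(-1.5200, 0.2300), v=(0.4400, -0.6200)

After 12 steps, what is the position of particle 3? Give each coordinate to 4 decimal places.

step 0: x0=(-1.8000, 0.9600) x1=(1.8200, 1.9400) x2=(0.3800, -1.4800) x3=(-1.5200, 0.2300)
step 1: x0=(-1.7898, 0.9635) x1=(1.8215, 1.9462) x2=(0.3859, -1.4855) x3=(-1.5148, 0.2231)
step 2: x0=(-1.7792, 0.9671) x1=(1.8221, 1.9518) x2=(0.3915, -1.4904) x3=(-1.5088, 0.2161)
step 3: x0=(-1.7681, 0.9706) x1=(1.8219, 1.9568) x2=(0.3971, -1.4946) x3=(-1.5020, 0.2090)
step 4: x0=(-1.7567, 0.9742) x1=(1.8209, 1.9611) x2=(0.4024, -1.4981) x3=(-1.4945, 0.2019)
step 5: x0=(-1.7448, 0.9777) x1=(1.8190, 1.9649) x2=(0.4076, -1.5010) x3=(-1.4862, 0.1946)
step 6: x0=(-1.7325, 0.9813) x1=(1.8164, 1.9680) x2=(0.4126, -1.5033) x3=(-1.4771, 0.1872)
step 7: x0=(-1.7198, 0.9848) x1=(1.8129, 1.9705) x2=(0.4174, -1.5049) x3=(-1.4674, 0.1797)
step 8: x0=(-1.7067, 0.9884) x1=(1.8086, 1.9725) x2=(0.4221, -1.5058) x3=(-1.4568, 0.1722)
step 9: x0=(-1.6932, 0.9920) x1=(1.8036, 1.9737) x2=(0.4266, -1.5061) x3=(-1.4456, 0.1645)
step 10: x0=(-1.6793, 0.9955) x1=(1.7977, 1.9744) x2=(0.4310, -1.5058) x3=(-1.4336, 0.1568)
step 11: x0=(-1.6650, 0.9991) x1=(1.7911, 1.9745) x2=(0.4352, -1.5048) x3=(-1.4209, 0.1491)
step 12: x0=(-1.6503, 1.0026) x1=(1.7836, 1.9739) x2=(0.4392, -1.5031) x3=(-1.4074, 0.1412)

(-1.4074, 0.1412)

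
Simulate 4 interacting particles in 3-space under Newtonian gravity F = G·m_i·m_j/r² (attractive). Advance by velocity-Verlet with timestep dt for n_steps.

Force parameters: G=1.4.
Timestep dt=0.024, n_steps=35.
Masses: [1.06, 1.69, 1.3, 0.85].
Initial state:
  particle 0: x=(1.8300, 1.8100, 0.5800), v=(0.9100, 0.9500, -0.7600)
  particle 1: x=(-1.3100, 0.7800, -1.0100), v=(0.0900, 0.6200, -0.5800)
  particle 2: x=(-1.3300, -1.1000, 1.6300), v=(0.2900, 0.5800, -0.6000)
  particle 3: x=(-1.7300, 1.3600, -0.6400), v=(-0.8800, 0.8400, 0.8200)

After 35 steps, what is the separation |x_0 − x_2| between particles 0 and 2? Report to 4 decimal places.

4.8523

step 0: x0=(1.8300, 1.8100, 0.5800) x1=(-1.3100, 0.7800, -1.0100) x2=(-1.3300, -1.1000, 1.6300) x3=(-1.7300, 1.3600, -0.6400)
step 1: x0=(1.8518, 1.8328, 0.5617) x1=(-1.3081, 0.7952, -1.0236) x2=(-1.3230, -1.0860, 1.6155) x3=(-1.7505, 1.3794, -0.6208)
step 2: x0=(1.8733, 1.8555, 0.5434) x1=(-1.3066, 0.8111, -1.0367) x2=(-1.3160, -1.0719, 1.6009) x3=(-1.7700, 1.3973, -0.6024)
step 3: x0=(1.8948, 1.8781, 0.5251) x1=(-1.3056, 0.8276, -1.0491) x2=(-1.3090, -1.0576, 1.5861) x3=(-1.7884, 1.4140, -0.5848)
step 4: x0=(1.9160, 1.9007, 0.5067) x1=(-1.3050, 0.8446, -1.0611) x2=(-1.3020, -1.0431, 1.5711) x3=(-1.8058, 1.4294, -0.5681)
step 5: x0=(1.9371, 1.9231, 0.4882) x1=(-1.3048, 0.8621, -1.0724) x2=(-1.2949, -1.0285, 1.5560) x3=(-1.8222, 1.4438, -0.5522)
step 6: x0=(1.9580, 1.9456, 0.4698) x1=(-1.3050, 0.8800, -1.0832) x2=(-1.2878, -1.0138, 1.5408) x3=(-1.8377, 1.4571, -0.5371)
step 7: x0=(1.9788, 1.9679, 0.4513) x1=(-1.3056, 0.8983, -1.0935) x2=(-1.2807, -0.9989, 1.5254) x3=(-1.8523, 1.4695, -0.5227)
step 8: x0=(1.9994, 1.9902, 0.4327) x1=(-1.3065, 0.9170, -1.1033) x2=(-1.2736, -0.9839, 1.5098) x3=(-1.8661, 1.4809, -0.5091)
step 9: x0=(2.0198, 2.0125, 0.4141) x1=(-1.3077, 0.9361, -1.1125) x2=(-1.2665, -0.9687, 1.4941) x3=(-1.8789, 1.4915, -0.4963)
step 10: x0=(2.0401, 2.0346, 0.3955) x1=(-1.3093, 0.9555, -1.1213) x2=(-1.2593, -0.9533, 1.4782) x3=(-1.8910, 1.5013, -0.4842)
step 11: x0=(2.0603, 2.0567, 0.3768) x1=(-1.3112, 0.9752, -1.1295) x2=(-1.2522, -0.9378, 1.4621) x3=(-1.9022, 1.5103, -0.4728)
step 12: x0=(2.0802, 2.0788, 0.3581) x1=(-1.3134, 0.9952, -1.1372) x2=(-1.2450, -0.9221, 1.4460) x3=(-1.9127, 1.5185, -0.4622)
step 13: x0=(2.1000, 2.1007, 0.3394) x1=(-1.3159, 1.0155, -1.1444) x2=(-1.2378, -0.9063, 1.4296) x3=(-1.9223, 1.5261, -0.4523)
step 14: x0=(2.1197, 2.1226, 0.3207) x1=(-1.3187, 1.0360, -1.1510) x2=(-1.2306, -0.8903, 1.4131) x3=(-1.9312, 1.5330, -0.4432)
step 15: x0=(2.1392, 2.1445, 0.3019) x1=(-1.3218, 1.0568, -1.1572) x2=(-1.2234, -0.8742, 1.3964) x3=(-1.9393, 1.5393, -0.4348)
step 16: x0=(2.1586, 2.1663, 0.2831) x1=(-1.3253, 1.0777, -1.1629) x2=(-1.2162, -0.8579, 1.3796) x3=(-1.9466, 1.5449, -0.4271)
step 17: x0=(2.1778, 2.1880, 0.2642) x1=(-1.3290, 1.0989, -1.1680) x2=(-1.2090, -0.8414, 1.3626) x3=(-1.9532, 1.5499, -0.4202)
step 18: x0=(2.1968, 2.2097, 0.2454) x1=(-1.3330, 1.1204, -1.1726) x2=(-1.2017, -0.8248, 1.3455) x3=(-1.9590, 1.5544, -0.4140)
step 19: x0=(2.2157, 2.2313, 0.2265) x1=(-1.3373, 1.1419, -1.1767) x2=(-1.1945, -0.8080, 1.3282) x3=(-1.9640, 1.5583, -0.4086)
step 20: x0=(2.2345, 2.2528, 0.2076) x1=(-1.3419, 1.1637, -1.1803) x2=(-1.1873, -0.7910, 1.3107) x3=(-1.9683, 1.5617, -0.4040)
step 21: x0=(2.2531, 2.2743, 0.1886) x1=(-1.3468, 1.1857, -1.1834) x2=(-1.1800, -0.7739, 1.2931) x3=(-1.9718, 1.5645, -0.4001)
step 22: x0=(2.2716, 2.2957, 0.1697) x1=(-1.3519, 1.2078, -1.1859) x2=(-1.1728, -0.7566, 1.2754) x3=(-1.9746, 1.5668, -0.3971)
step 23: x0=(2.2899, 2.3171, 0.1507) x1=(-1.3574, 1.2300, -1.1878) x2=(-1.1655, -0.7392, 1.2574) x3=(-1.9765, 1.5687, -0.3948)
step 24: x0=(2.3081, 2.3384, 0.1317) x1=(-1.3632, 1.2525, -1.1893) x2=(-1.1583, -0.7215, 1.2393) x3=(-1.9777, 1.5701, -0.3934)
step 25: x0=(2.3261, 2.3596, 0.1127) x1=(-1.3693, 1.2750, -1.1901) x2=(-1.1511, -0.7037, 1.2211) x3=(-1.9781, 1.5710, -0.3929)
step 26: x0=(2.3440, 2.3808, 0.0936) x1=(-1.3757, 1.2976, -1.1904) x2=(-1.1438, -0.6857, 1.2027) x3=(-1.9777, 1.5715, -0.3932)
step 27: x0=(2.3617, 2.4020, 0.0745) x1=(-1.3824, 1.3204, -1.1901) x2=(-1.1366, -0.6676, 1.1841) x3=(-1.9765, 1.5715, -0.3944)
step 28: x0=(2.3793, 2.4230, 0.0555) x1=(-1.3894, 1.3433, -1.1891) x2=(-1.1294, -0.6492, 1.1654) x3=(-1.9744, 1.5712, -0.3966)
step 29: x0=(2.3968, 2.4441, 0.0364) x1=(-1.3968, 1.3663, -1.1876) x2=(-1.1222, -0.6307, 1.1465) x3=(-1.9715, 1.5705, -0.3997)
step 30: x0=(2.4141, 2.4650, 0.0172) x1=(-1.4045, 1.3893, -1.1854) x2=(-1.1150, -0.6120, 1.1274) x3=(-1.9678, 1.5693, -0.4038)
step 31: x0=(2.4313, 2.4859, -0.0019) x1=(-1.4125, 1.4124, -1.1825) x2=(-1.1078, -0.5931, 1.1082) x3=(-1.9631, 1.5679, -0.4090)
step 32: x0=(2.4484, 2.5068, -0.0210) x1=(-1.4210, 1.4356, -1.1790) x2=(-1.1007, -0.5740, 1.0888) x3=(-1.9575, 1.5660, -0.4153)
step 33: x0=(2.4653, 2.5276, -0.0402) x1=(-1.4298, 1.4589, -1.1747) x2=(-1.0935, -0.5547, 1.0692) x3=(-1.9509, 1.5639, -0.4227)
step 34: x0=(2.4820, 2.5483, -0.0594) x1=(-1.4390, 1.4821, -1.1697) x2=(-1.0864, -0.5353, 1.0495) x3=(-1.9434, 1.5615, -0.4314)
step 35: x0=(2.4987, 2.5690, -0.0786) x1=(-1.4486, 1.5054, -1.1638) x2=(-1.0793, -0.5156, 1.0296) x3=(-1.9348, 1.5588, -0.4414)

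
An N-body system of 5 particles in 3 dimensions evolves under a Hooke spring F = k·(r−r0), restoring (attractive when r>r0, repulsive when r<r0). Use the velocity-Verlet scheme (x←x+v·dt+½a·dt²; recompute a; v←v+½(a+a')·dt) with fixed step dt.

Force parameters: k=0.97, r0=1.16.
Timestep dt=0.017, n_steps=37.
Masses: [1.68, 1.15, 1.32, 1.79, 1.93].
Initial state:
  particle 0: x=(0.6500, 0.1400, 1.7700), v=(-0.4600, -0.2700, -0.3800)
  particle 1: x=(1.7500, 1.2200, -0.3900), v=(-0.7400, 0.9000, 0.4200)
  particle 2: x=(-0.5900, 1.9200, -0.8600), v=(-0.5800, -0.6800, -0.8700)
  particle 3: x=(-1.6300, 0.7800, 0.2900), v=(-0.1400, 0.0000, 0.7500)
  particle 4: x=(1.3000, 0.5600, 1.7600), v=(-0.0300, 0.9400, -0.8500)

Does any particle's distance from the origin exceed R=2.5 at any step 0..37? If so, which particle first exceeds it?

no

step 0: x0=(0.6500, 0.1400, 1.7700) x1=(1.7500, 1.2200, -0.3900) x2=(-0.5900, 1.9200, -0.8600) x3=(-1.6300, 0.7800, 0.2900) x4=(1.3000, 0.5600, 1.7600)
step 1: x0=(0.6420, 0.1356, 1.7632) x1=(1.7369, 1.2352, -0.3826) x2=(-0.5996, 1.9081, -0.8743) x3=(-1.6319, 0.7800, 0.3028) x4=(1.2993, 0.5761, 1.7453)
step 2: x0=(0.6337, 0.1315, 1.7558) x1=(1.7227, 1.2502, -0.3745) x2=(-0.6085, 1.8957, -0.8878) x3=(-1.6329, 0.7801, 0.3158) x4=(1.2982, 0.5924, 1.7300)
step 3: x0=(0.6252, 0.1277, 1.7478) x1=(1.7075, 1.2649, -0.3659) x2=(-0.6168, 1.8826, -0.9003) x3=(-1.6330, 0.7802, 0.3289) x4=(1.2967, 0.6090, 1.7142)
step 4: x0=(0.6163, 0.1243, 1.7391) x1=(1.6913, 1.2795, -0.3567) x2=(-0.6245, 1.8689, -0.9120) x3=(-1.6322, 0.7803, 0.3421) x4=(1.2949, 0.6257, 1.6979)
step 5: x0=(0.6071, 0.1211, 1.7298) x1=(1.6740, 1.2938, -0.3469) x2=(-0.6316, 1.8547, -0.9227) x3=(-1.6304, 0.7805, 0.3554) x4=(1.2926, 0.6427, 1.6810)
step 6: x0=(0.5976, 0.1184, 1.7199) x1=(1.6557, 1.3078, -0.3366) x2=(-0.6380, 1.8398, -0.9325) x3=(-1.6278, 0.7807, 0.3688) x4=(1.2900, 0.6598, 1.6637)
step 7: x0=(0.5879, 0.1159, 1.7094) x1=(1.6365, 1.3216, -0.3258) x2=(-0.6438, 1.8245, -0.9414) x3=(-1.6243, 0.7810, 0.3823) x4=(1.2869, 0.6772, 1.6458)
step 8: x0=(0.5779, 0.1138, 1.6983) x1=(1.6162, 1.3351, -0.3144) x2=(-0.6491, 1.8086, -0.9494) x3=(-1.6199, 0.7814, 0.3959) x4=(1.2835, 0.6947, 1.6274)
step 9: x0=(0.5675, 0.1120, 1.6866) x1=(1.5949, 1.3484, -0.3025) x2=(-0.6537, 1.7921, -0.9565) x3=(-1.6146, 0.7818, 0.4095) x4=(1.2796, 0.7124, 1.6086)
step 10: x0=(0.5570, 0.1106, 1.6744) x1=(1.5727, 1.3614, -0.2902) x2=(-0.6577, 1.7751, -0.9626) x3=(-1.6085, 0.7822, 0.4233) x4=(1.2753, 0.7303, 1.5892)
step 11: x0=(0.5461, 0.1095, 1.6615) x1=(1.5496, 1.3742, -0.2773) x2=(-0.6612, 1.7577, -0.9679) x3=(-1.6015, 0.7827, 0.4371) x4=(1.2707, 0.7484, 1.5694)
step 12: x0=(0.5350, 0.1087, 1.6481) x1=(1.5255, 1.3866, -0.2640) x2=(-0.6640, 1.7397, -0.9722) x3=(-1.5937, 0.7833, 0.4509) x4=(1.2656, 0.7666, 1.5492)
step 13: x0=(0.5236, 0.1083, 1.6341) x1=(1.5005, 1.3988, -0.2502) x2=(-0.6662, 1.7212, -0.9756) x3=(-1.5850, 0.7839, 0.4648) x4=(1.2601, 0.7849, 1.5285)
step 14: x0=(0.5120, 0.1082, 1.6196) x1=(1.4746, 1.4107, -0.2360) x2=(-0.6679, 1.7023, -0.9782) x3=(-1.5755, 0.7846, 0.4788) x4=(1.2542, 0.8034, 1.5074)
step 15: x0=(0.5002, 0.1084, 1.6045) x1=(1.4478, 1.4224, -0.2213) x2=(-0.6690, 1.6830, -0.9798) x3=(-1.5652, 0.7854, 0.4928) x4=(1.2479, 0.8220, 1.4858)
step 16: x0=(0.4881, 0.1089, 1.5889) x1=(1.4202, 1.4337, -0.2063) x2=(-0.6695, 1.6632, -0.9805) x3=(-1.5541, 0.7862, 0.5068) x4=(1.2412, 0.8407, 1.4638)
step 17: x0=(0.4758, 0.1098, 1.5727) x1=(1.3917, 1.4447, -0.1909) x2=(-0.6695, 1.6429, -0.9804) x3=(-1.5422, 0.7871, 0.5208) x4=(1.2341, 0.8596, 1.4415)
step 18: x0=(0.4632, 0.1110, 1.5561) x1=(1.3624, 1.4555, -0.1750) x2=(-0.6690, 1.6223, -0.9793) x3=(-1.5296, 0.7881, 0.5348) x4=(1.2266, 0.8785, 1.4187)
step 19: x0=(0.4505, 0.1125, 1.5390) x1=(1.3324, 1.4659, -0.1589) x2=(-0.6679, 1.6013, -0.9774) x3=(-1.5162, 0.7891, 0.5488) x4=(1.2187, 0.8976, 1.3956)
step 20: x0=(0.4375, 0.1144, 1.5213) x1=(1.3015, 1.4761, -0.1424) x2=(-0.6662, 1.5799, -0.9746) x3=(-1.5021, 0.7902, 0.5628) x4=(1.2104, 0.9167, 1.3721)
step 21: x0=(0.4243, 0.1165, 1.5032) x1=(1.2700, 1.4860, -0.1256) x2=(-0.6641, 1.5581, -0.9710) x3=(-1.4872, 0.7914, 0.5768) x4=(1.2017, 0.9359, 1.3483)
step 22: x0=(0.4109, 0.1190, 1.4846) x1=(1.2377, 1.4955, -0.1085) x2=(-0.6614, 1.5361, -0.9666) x3=(-1.4717, 0.7927, 0.5908) x4=(1.1926, 0.9552, 1.3242)
step 23: x0=(0.3973, 0.1218, 1.4656) x1=(1.2046, 1.5048, -0.0911) x2=(-0.6583, 1.5136, -0.9613) x3=(-1.4555, 0.7940, 0.6047) x4=(1.1831, 0.9745, 1.2997)
step 24: x0=(0.3836, 0.1249, 1.4462) x1=(1.1710, 1.5138, -0.0734) x2=(-0.6547, 1.4909, -0.9551) x3=(-1.4386, 0.7954, 0.6186) x4=(1.1733, 0.9939, 1.2749)
step 25: x0=(0.3696, 0.1283, 1.4263) x1=(1.1366, 1.5225, -0.0555) x2=(-0.6506, 1.4679, -0.9482) x3=(-1.4210, 0.7969, 0.6325) x4=(1.1630, 1.0133, 1.2499)
step 26: x0=(0.3555, 0.1320, 1.4060) x1=(1.1016, 1.5309, -0.0374) x2=(-0.6460, 1.4446, -0.9405) x3=(-1.4028, 0.7985, 0.6463) x4=(1.1524, 1.0328, 1.2245)
step 27: x0=(0.3413, 0.1360, 1.3853) x1=(1.0661, 1.5390, -0.0190) x2=(-0.6410, 1.4210, -0.9320) x3=(-1.3841, 0.8002, 0.6601) x4=(1.1414, 1.0522, 1.1989)
step 28: x0=(0.3268, 0.1403, 1.3642) x1=(1.0299, 1.5469, -0.0005) x2=(-0.6356, 1.3972, -0.9228) x3=(-1.3647, 0.8019, 0.6738) x4=(1.1301, 1.0717, 1.1731)
step 29: x0=(0.3123, 0.1448, 1.3427) x1=(0.9932, 1.5544, 0.0182) x2=(-0.6298, 1.3731, -0.9128) x3=(-1.3447, 0.8037, 0.6874) x4=(1.1184, 1.0912, 1.1470)
step 30: x0=(0.2976, 0.1496, 1.3209) x1=(0.9560, 1.5617, 0.0371) x2=(-0.6235, 1.3489, -0.9021) x3=(-1.3242, 0.8056, 0.7010) x4=(1.1063, 1.1107, 1.1208)
step 31: x0=(0.2827, 0.1547, 1.2987) x1=(0.9182, 1.5688, 0.0561) x2=(-0.6169, 1.3244, -0.8907) x3=(-1.3032, 0.8076, 0.7145) x4=(1.0939, 1.1301, 1.0943)
step 32: x0=(0.2678, 0.1601, 1.2762) x1=(0.8800, 1.5755, 0.0753) x2=(-0.6099, 1.2998, -0.8785) x3=(-1.2817, 0.8097, 0.7279) x4=(1.0812, 1.1496, 1.0676)
step 33: x0=(0.2527, 0.1657, 1.2534) x1=(0.8413, 1.5820, 0.0945) x2=(-0.6025, 1.2750, -0.8657) x3=(-1.2597, 0.8118, 0.7412) x4=(1.0681, 1.1690, 1.0408)
step 34: x0=(0.2375, 0.1716, 1.2303) x1=(0.8021, 1.5883, 0.1138) x2=(-0.5948, 1.2500, -0.8523) x3=(-1.2372, 0.8140, 0.7545) x4=(1.0548, 1.1883, 1.0138)
step 35: x0=(0.2223, 0.1777, 1.2069) x1=(0.7626, 1.5943, 0.1332) x2=(-0.5867, 1.2249, -0.8382) x3=(-1.2142, 0.8163, 0.7676) x4=(1.0411, 1.2077, 0.9867)
step 36: x0=(0.2069, 0.1840, 1.1833) x1=(0.7226, 1.6001, 0.1527) x2=(-0.5783, 1.1997, -0.8235) x3=(-1.1909, 0.8187, 0.7806) x4=(1.0271, 1.2269, 0.9594)
step 37: x0=(0.1915, 0.1906, 1.1593) x1=(0.6823, 1.6057, 0.1722) x2=(-0.5697, 1.1743, -0.8082) x3=(-1.1671, 0.8212, 0.7936) x4=(1.0129, 1.2461, 0.9320)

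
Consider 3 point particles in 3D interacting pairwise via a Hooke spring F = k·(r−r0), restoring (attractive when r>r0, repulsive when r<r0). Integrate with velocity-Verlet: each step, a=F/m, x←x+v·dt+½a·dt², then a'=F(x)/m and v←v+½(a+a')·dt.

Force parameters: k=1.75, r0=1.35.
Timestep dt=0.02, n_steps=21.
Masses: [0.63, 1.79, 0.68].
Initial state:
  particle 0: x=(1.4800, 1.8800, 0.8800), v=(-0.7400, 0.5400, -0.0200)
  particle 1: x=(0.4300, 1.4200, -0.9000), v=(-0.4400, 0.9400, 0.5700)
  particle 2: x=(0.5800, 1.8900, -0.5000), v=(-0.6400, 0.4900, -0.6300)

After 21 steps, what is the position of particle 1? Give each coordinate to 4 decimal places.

step 0: x0=(1.4800, 1.8800, 0.8800) x1=(0.4300, 1.4200, -0.9000) x2=(0.5800, 1.8900, -0.5000)
step 1: x0=(1.4649, 1.8907, 0.8791) x1=(0.4212, 1.4387, -0.8886) x2=(0.5674, 1.9001, -0.5122)
step 2: x0=(1.4492, 1.9012, 0.8772) x1=(0.4126, 1.4573, -0.8771) x2=(0.5551, 1.9107, -0.5237)
step 3: x0=(1.4329, 1.9116, 0.8744) x1=(0.4040, 1.4757, -0.8655) x2=(0.5432, 1.9219, -0.5345)
step 4: x0=(1.4160, 1.9218, 0.8705) x1=(0.3954, 1.4939, -0.8538) x2=(0.5316, 1.9338, -0.5446)
step 5: x0=(1.3986, 1.9318, 0.8657) x1=(0.3869, 1.5120, -0.8422) x2=(0.5205, 1.9463, -0.5539)
step 6: x0=(1.3806, 1.9417, 0.8600) x1=(0.3785, 1.5298, -0.8304) x2=(0.5097, 1.9595, -0.5624)
step 7: x0=(1.3620, 1.9514, 0.8534) x1=(0.3701, 1.5475, -0.8186) x2=(0.4992, 1.9734, -0.5703)
step 8: x0=(1.3429, 1.9610, 0.8458) x1=(0.3618, 1.5649, -0.8068) x2=(0.4892, 1.9879, -0.5775)
step 9: x0=(1.3233, 1.9705, 0.8374) x1=(0.3535, 1.5820, -0.7949) x2=(0.4796, 2.0033, -0.5839)
step 10: x0=(1.3032, 1.9798, 0.8282) x1=(0.3452, 1.5990, -0.7829) x2=(0.4703, 2.0194, -0.5898)
step 11: x0=(1.2826, 1.9891, 0.8181) x1=(0.3369, 1.6156, -0.7710) x2=(0.4615, 2.0362, -0.5950)
step 12: x0=(1.2615, 1.9982, 0.8073) x1=(0.3287, 1.6320, -0.7589) x2=(0.4530, 2.0539, -0.5996)
step 13: x0=(1.2400, 2.0072, 0.7957) x1=(0.3204, 1.6482, -0.7468) x2=(0.4449, 2.0724, -0.6037)
step 14: x0=(1.2181, 2.0161, 0.7835) x1=(0.3122, 1.6640, -0.7347) x2=(0.4372, 2.0917, -0.6072)
step 15: x0=(1.1958, 2.0249, 0.7705) x1=(0.3040, 1.6796, -0.7225) x2=(0.4299, 2.1118, -0.6103)
step 16: x0=(1.1732, 2.0337, 0.7570) x1=(0.2957, 1.6949, -0.7102) x2=(0.4229, 2.1328, -0.6129)
step 17: x0=(1.1502, 2.0424, 0.7429) x1=(0.2875, 1.7099, -0.6979) x2=(0.4163, 2.1546, -0.6152)
step 18: x0=(1.1269, 2.0510, 0.7282) x1=(0.2792, 1.7245, -0.6856) x2=(0.4100, 2.1772, -0.6171)
step 19: x0=(1.1034, 2.0596, 0.7131) x1=(0.2708, 1.7389, -0.6731) x2=(0.4040, 2.2007, -0.6188)
step 20: x0=(1.0796, 2.0681, 0.6975) x1=(0.2625, 1.7530, -0.6607) x2=(0.3984, 2.2250, -0.6201)
step 21: x0=(1.0555, 2.0766, 0.6815) x1=(0.2541, 1.7668, -0.6481) x2=(0.3931, 2.2502, -0.6213)

(0.2541, 1.7668, -0.6481)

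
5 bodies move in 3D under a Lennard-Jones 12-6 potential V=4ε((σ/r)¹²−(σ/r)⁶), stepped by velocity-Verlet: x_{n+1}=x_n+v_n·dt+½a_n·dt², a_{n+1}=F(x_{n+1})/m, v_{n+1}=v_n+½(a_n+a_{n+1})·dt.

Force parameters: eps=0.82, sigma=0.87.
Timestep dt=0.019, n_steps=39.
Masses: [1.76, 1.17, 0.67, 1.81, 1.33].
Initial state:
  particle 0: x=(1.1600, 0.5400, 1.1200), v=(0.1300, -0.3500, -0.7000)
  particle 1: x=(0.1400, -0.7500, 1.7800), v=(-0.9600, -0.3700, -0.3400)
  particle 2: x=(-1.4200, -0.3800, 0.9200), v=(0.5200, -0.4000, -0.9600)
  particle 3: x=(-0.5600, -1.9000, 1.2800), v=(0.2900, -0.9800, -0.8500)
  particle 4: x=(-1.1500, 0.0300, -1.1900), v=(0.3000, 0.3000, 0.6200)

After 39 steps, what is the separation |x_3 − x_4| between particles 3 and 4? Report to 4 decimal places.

3.1605

step 0: x0=(1.1600, 0.5400, 1.1200) x1=(0.1400, -0.7500, 1.7800) x2=(-1.4200, -0.3800, 0.9200) x3=(-0.5600, -1.9000, 1.2800) x4=(-1.1500, 0.0300, -1.1900)
step 1: x0=(1.1625, 0.5333, 1.1067) x1=(0.1217, -0.7571, 1.7735) x2=(-1.4101, -0.3876, 0.9018) x3=(-0.5545, -1.9186, 1.2639) x4=(-1.1443, 0.0357, -1.1782)
step 2: x0=(1.1649, 0.5267, 1.0934) x1=(0.1033, -0.7643, 1.7669) x2=(-1.4000, -0.3953, 0.8836) x3=(-0.5489, -1.9370, 1.2478) x4=(-1.1386, 0.0414, -1.1664)
step 3: x0=(1.1673, 0.5199, 1.0801) x1=(0.0848, -0.7716, 1.7602) x2=(-1.3899, -0.4031, 0.8654) x3=(-0.5433, -1.9553, 1.2317) x4=(-1.1329, 0.0471, -1.1546)
step 4: x0=(1.1697, 0.5132, 1.0669) x1=(0.0663, -0.7790, 1.7533) x2=(-1.3796, -0.4110, 0.8473) x3=(-0.5376, -1.9735, 1.2157) x4=(-1.1272, 0.0528, -1.1428)
step 5: x0=(1.1721, 0.5065, 1.0536) x1=(0.0476, -0.7865, 1.7464) x2=(-1.3693, -0.4189, 0.8292) x3=(-0.5319, -1.9916, 1.1997) x4=(-1.1215, 0.0585, -1.1309)
step 6: x0=(1.1745, 0.4997, 1.0404) x1=(0.0288, -0.7942, 1.7393) x2=(-1.3588, -0.4269, 0.8111) x3=(-0.5262, -2.0095, 1.1838) x4=(-1.1158, 0.0641, -1.1191)
step 7: x0=(1.1768, 0.4929, 1.0271) x1=(0.0099, -0.8020, 1.7322) x2=(-1.3482, -0.4350, 0.7931) x3=(-0.5204, -2.0273, 1.1679) x4=(-1.1101, 0.0698, -1.1072)
step 8: x0=(1.1792, 0.4861, 1.0139) x1=(-0.0091, -0.8098, 1.7249) x2=(-1.3374, -0.4431, 0.7751) x3=(-0.5146, -2.0451, 1.1520) x4=(-1.1044, 0.0755, -1.0953)
step 9: x0=(1.1815, 0.4793, 1.0007) x1=(-0.0281, -0.8178, 1.7175) x2=(-1.3266, -0.4513, 0.7571) x3=(-0.5088, -2.0627, 1.1362) x4=(-1.0987, 0.0812, -1.0834)
step 10: x0=(1.1838, 0.4725, 0.9875) x1=(-0.0473, -0.8259, 1.7100) x2=(-1.3155, -0.4596, 0.7392) x3=(-0.5029, -2.0801, 1.1204) x4=(-1.0930, 0.0868, -1.0714)
step 11: x0=(1.1861, 0.4657, 0.9742) x1=(-0.0666, -0.8342, 1.7023) x2=(-1.3044, -0.4679, 0.7214) x3=(-0.4971, -2.0975, 1.1047) x4=(-1.0874, 0.0925, -1.0595)
step 12: x0=(1.1884, 0.4588, 0.9610) x1=(-0.0859, -0.8425, 1.6945) x2=(-1.2931, -0.4764, 0.7036) x3=(-0.4912, -2.1147, 1.0889) x4=(-1.0817, 0.0981, -1.0475)
step 13: x0=(1.1907, 0.4520, 0.9478) x1=(-0.1054, -0.8509, 1.6866) x2=(-1.2816, -0.4848, 0.6858) x3=(-0.4852, -2.1319, 1.0733) x4=(-1.0760, 0.1037, -1.0355)
step 14: x0=(1.1929, 0.4451, 0.9346) x1=(-0.1250, -0.8595, 1.6786) x2=(-1.2700, -0.4934, 0.6681) x3=(-0.4793, -2.1489, 1.0576) x4=(-1.0703, 0.1094, -1.0234)
step 15: x0=(1.1952, 0.4382, 0.9214) x1=(-0.1446, -0.8681, 1.6704) x2=(-1.2582, -0.5020, 0.6505) x3=(-0.4733, -2.1658, 1.0421) x4=(-1.0646, 0.1150, -1.0113)
step 16: x0=(1.1974, 0.4313, 0.9083) x1=(-0.1644, -0.8768, 1.6620) x2=(-1.2463, -0.5107, 0.6330) x3=(-0.4674, -2.1826, 1.0265) x4=(-1.0590, 0.1206, -0.9992)
step 17: x0=(1.1996, 0.4244, 0.8951) x1=(-0.1843, -0.8857, 1.6535) x2=(-1.2341, -0.5194, 0.6155) x3=(-0.4614, -2.1993, 1.0110) x4=(-1.0533, 0.1261, -0.9870)
step 18: x0=(1.2019, 0.4175, 0.8819) x1=(-0.2042, -0.8946, 1.6449) x2=(-1.2218, -0.5282, 0.5981) x3=(-0.4554, -2.2159, 0.9955) x4=(-1.0476, 0.1317, -0.9748)
step 19: x0=(1.2041, 0.4106, 0.8687) x1=(-0.2243, -0.9036, 1.6360) x2=(-1.2092, -0.5371, 0.5807) x3=(-0.4494, -2.2324, 0.9801) x4=(-1.0420, 0.1372, -0.9625)
step 20: x0=(1.2063, 0.4037, 0.8555) x1=(-0.2445, -0.9127, 1.6270) x2=(-1.1965, -0.5460, 0.5635) x3=(-0.4434, -2.2488, 0.9647) x4=(-1.0363, 0.1427, -0.9502)
step 21: x0=(1.2084, 0.3968, 0.8424) x1=(-0.2649, -0.9218, 1.6179) x2=(-1.1835, -0.5550, 0.5464) x3=(-0.4374, -2.2651, 0.9493) x4=(-1.0306, 0.1482, -0.9378)
step 22: x0=(1.2106, 0.3898, 0.8292) x1=(-0.2853, -0.9311, 1.6085) x2=(-1.1703, -0.5640, 0.5294) x3=(-0.4313, -2.2813, 0.9340) x4=(-1.0250, 0.1537, -0.9254)
step 23: x0=(1.2128, 0.3829, 0.8160) x1=(-0.3058, -0.9403, 1.5989) x2=(-1.1569, -0.5731, 0.5125) x3=(-0.4253, -2.2975, 0.9187) x4=(-1.0193, 0.1591, -0.9128)
step 24: x0=(1.2150, 0.3759, 0.8029) x1=(-0.3265, -0.9497, 1.5891) x2=(-1.1432, -0.5823, 0.4957) x3=(-0.4193, -2.3135, 0.9034) x4=(-1.0137, 0.1645, -0.9003)
step 25: x0=(1.2171, 0.3690, 0.7897) x1=(-0.3473, -0.9591, 1.5791) x2=(-1.1293, -0.5915, 0.4791) x3=(-0.4133, -2.3294, 0.8882) x4=(-1.0081, 0.1699, -0.8876)
step 26: x0=(1.2192, 0.3620, 0.7765) x1=(-0.3682, -0.9685, 1.5688) x2=(-1.1151, -0.6008, 0.4627) x3=(-0.4073, -2.3453, 0.8730) x4=(-1.0024, 0.1752, -0.8748)
step 27: x0=(1.2214, 0.3551, 0.7634) x1=(-0.3892, -0.9780, 1.5583) x2=(-1.1007, -0.6101, 0.4464) x3=(-0.4013, -2.3610, 0.8578) x4=(-0.9968, 0.1804, -0.8620)
step 28: x0=(1.2235, 0.3481, 0.7502) x1=(-0.4104, -0.9875, 1.5476) x2=(-1.0860, -0.6195, 0.4303) x3=(-0.3953, -2.3767, 0.8427) x4=(-0.9912, 0.1856, -0.8491)
step 29: x0=(1.2256, 0.3411, 0.7370) x1=(-0.4316, -0.9970, 1.5366) x2=(-1.0710, -0.6289, 0.4144) x3=(-0.3893, -2.3923, 0.8276) x4=(-0.9856, 0.1907, -0.8360)
step 30: x0=(1.2277, 0.3341, 0.7239) x1=(-0.4530, -1.0066, 1.5252) x2=(-1.0558, -0.6383, 0.3987) x3=(-0.3833, -2.4078, 0.8125) x4=(-0.9799, 0.1958, -0.8229)
step 31: x0=(1.2298, 0.3271, 0.7107) x1=(-0.4746, -1.0161, 1.5136) x2=(-1.0402, -0.6478, 0.3832) x3=(-0.3773, -2.4233, 0.7974) x4=(-0.9743, 0.2008, -0.8096)
step 32: x0=(1.2319, 0.3202, 0.6976) x1=(-0.4962, -1.0257, 1.5016) x2=(-1.0245, -0.6573, 0.3680) x3=(-0.3713, -2.4386, 0.7824) x4=(-0.9687, 0.2056, -0.7962)
step 33: x0=(1.2340, 0.3132, 0.6844) x1=(-0.5180, -1.0352, 1.4893) x2=(-1.0084, -0.6668, 0.3531) x3=(-0.3654, -2.4539, 0.7674) x4=(-0.9631, 0.2104, -0.7827)
step 34: x0=(1.2361, 0.3062, 0.6712) x1=(-0.5399, -1.0447, 1.4767) x2=(-0.9921, -0.6764, 0.3384) x3=(-0.3594, -2.4692, 0.7524) x4=(-0.9575, 0.2151, -0.7691)
step 35: x0=(1.2381, 0.2992, 0.6581) x1=(-0.5620, -1.0541, 1.4636) x2=(-0.9755, -0.6859, 0.3241) x3=(-0.3535, -2.4843, 0.7374) x4=(-0.9519, 0.2197, -0.7553)
step 36: x0=(1.2402, 0.2922, 0.6449) x1=(-0.5841, -1.0635, 1.4502) x2=(-0.9586, -0.6955, 0.3102) x3=(-0.3475, -2.4994, 0.7225) x4=(-0.9464, 0.2242, -0.7413)
step 37: x0=(1.2423, 0.2851, 0.6318) x1=(-0.6064, -1.0729, 1.4363) x2=(-0.9415, -0.7050, 0.2966) x3=(-0.3416, -2.5145, 0.7076) x4=(-0.9408, 0.2285, -0.7273)
step 38: x0=(1.2443, 0.2781, 0.6186) x1=(-0.6287, -1.0822, 1.4220) x2=(-0.9242, -0.7145, 0.2834) x3=(-0.3357, -2.5294, 0.6927) x4=(-0.9352, 0.2327, -0.7130)
step 39: x0=(1.2463, 0.2711, 0.6054) x1=(-0.6512, -1.0914, 1.4072) x2=(-0.9067, -0.7240, 0.2707) x3=(-0.3298, -2.5444, 0.6778) x4=(-0.9296, 0.2367, -0.6986)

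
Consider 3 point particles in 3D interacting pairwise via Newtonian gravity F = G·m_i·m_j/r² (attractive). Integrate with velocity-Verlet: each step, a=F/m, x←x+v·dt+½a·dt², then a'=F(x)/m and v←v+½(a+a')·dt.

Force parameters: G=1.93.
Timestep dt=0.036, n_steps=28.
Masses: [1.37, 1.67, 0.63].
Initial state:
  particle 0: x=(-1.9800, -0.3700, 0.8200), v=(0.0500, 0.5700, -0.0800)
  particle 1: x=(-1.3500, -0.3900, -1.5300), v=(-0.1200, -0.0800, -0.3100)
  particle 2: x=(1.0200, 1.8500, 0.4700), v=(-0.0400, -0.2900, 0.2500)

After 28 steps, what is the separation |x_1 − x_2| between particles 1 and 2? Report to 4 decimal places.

3.7359

step 0: x0=(-1.9800, -0.3700, 0.8200) x1=(-1.3500, -0.3900, -1.5300) x2=(1.0200, 1.8500, 0.4700)
step 1: x0=(-1.9781, -0.3494, 0.8168) x1=(-1.3544, -0.3928, -1.5409) x2=(1.0184, 1.8394, 0.4789)
step 2: x0=(-1.9759, -0.3288, 0.8129) x1=(-1.3588, -0.3956, -1.5511) x2=(1.0164, 1.8285, 0.4877)
step 3: x0=(-1.9734, -0.3082, 0.8083) x1=(-1.3633, -0.3983, -1.5607) x2=(1.0140, 1.8173, 0.4964)
step 4: x0=(-1.9706, -0.2875, 0.8030) x1=(-1.3679, -0.4009, -1.5697) x2=(1.0112, 1.8058, 0.5050)
step 5: x0=(-1.9676, -0.2668, 0.7970) x1=(-1.3726, -0.4035, -1.5781) x2=(1.0081, 1.7939, 0.5134)
step 6: x0=(-1.9643, -0.2460, 0.7904) x1=(-1.3773, -0.4059, -1.5859) x2=(1.0046, 1.7818, 0.5217)
step 7: x0=(-1.9608, -0.2252, 0.7830) x1=(-1.3822, -0.4082, -1.5931) x2=(1.0007, 1.7693, 0.5298)
step 8: x0=(-1.9570, -0.2044, 0.7750) x1=(-1.3870, -0.4105, -1.5997) x2=(0.9963, 1.7566, 0.5379)
step 9: x0=(-1.9529, -0.1836, 0.7663) x1=(-1.3920, -0.4126, -1.6057) x2=(0.9916, 1.7435, 0.5457)
step 10: x0=(-1.9486, -0.1628, 0.7569) x1=(-1.3970, -0.4146, -1.6110) x2=(0.9865, 1.7302, 0.5535)
step 11: x0=(-1.9440, -0.1420, 0.7469) x1=(-1.4021, -0.4165, -1.6158) x2=(0.9810, 1.7165, 0.5611)
step 12: x0=(-1.9391, -0.1212, 0.7361) x1=(-1.4072, -0.4183, -1.6199) x2=(0.9751, 1.7025, 0.5686)
step 13: x0=(-1.9340, -0.1004, 0.7247) x1=(-1.4125, -0.4199, -1.6234) x2=(0.9687, 1.6882, 0.5759)
step 14: x0=(-1.9285, -0.0797, 0.7125) x1=(-1.4177, -0.4214, -1.6263) x2=(0.9620, 1.6736, 0.5831)
step 15: x0=(-1.9229, -0.0589, 0.6997) x1=(-1.4231, -0.4228, -1.6285) x2=(0.9548, 1.6587, 0.5901)
step 16: x0=(-1.9169, -0.0382, 0.6862) x1=(-1.4284, -0.4240, -1.6302) x2=(0.9471, 1.6435, 0.5970)
step 17: x0=(-1.9107, -0.0176, 0.6719) x1=(-1.4339, -0.4251, -1.6311) x2=(0.9391, 1.6280, 0.6037)
step 18: x0=(-1.9042, 0.0030, 0.6570) x1=(-1.4394, -0.4260, -1.6315) x2=(0.9305, 1.6122, 0.6102)
step 19: x0=(-1.8975, 0.0236, 0.6413) x1=(-1.4449, -0.4268, -1.6312) x2=(0.9216, 1.5960, 0.6166)
step 20: x0=(-1.8904, 0.0440, 0.6250) x1=(-1.4505, -0.4273, -1.6302) x2=(0.9121, 1.5796, 0.6229)
step 21: x0=(-1.8831, 0.0644, 0.6078) x1=(-1.4562, -0.4277, -1.6286) x2=(0.9022, 1.5629, 0.6290)
step 22: x0=(-1.8755, 0.0847, 0.5900) x1=(-1.4619, -0.4279, -1.6263) x2=(0.8918, 1.5458, 0.6349)
step 23: x0=(-1.8676, 0.1049, 0.5714) x1=(-1.4676, -0.4280, -1.6233) x2=(0.8810, 1.5284, 0.6406)
step 24: x0=(-1.8595, 0.1250, 0.5520) x1=(-1.4734, -0.4278, -1.6197) x2=(0.8696, 1.5107, 0.6461)
step 25: x0=(-1.8510, 0.1450, 0.5319) x1=(-1.4793, -0.4273, -1.6153) x2=(0.8577, 1.4927, 0.6515)
step 26: x0=(-1.8423, 0.1649, 0.5110) x1=(-1.4851, -0.4267, -1.6103) x2=(0.8454, 1.4744, 0.6567)
step 27: x0=(-1.8332, 0.1846, 0.4893) x1=(-1.4911, -0.4258, -1.6045) x2=(0.8324, 1.4558, 0.6617)
step 28: x0=(-1.8239, 0.2041, 0.4668) x1=(-1.4970, -0.4247, -1.5980) x2=(0.8190, 1.4368, 0.6664)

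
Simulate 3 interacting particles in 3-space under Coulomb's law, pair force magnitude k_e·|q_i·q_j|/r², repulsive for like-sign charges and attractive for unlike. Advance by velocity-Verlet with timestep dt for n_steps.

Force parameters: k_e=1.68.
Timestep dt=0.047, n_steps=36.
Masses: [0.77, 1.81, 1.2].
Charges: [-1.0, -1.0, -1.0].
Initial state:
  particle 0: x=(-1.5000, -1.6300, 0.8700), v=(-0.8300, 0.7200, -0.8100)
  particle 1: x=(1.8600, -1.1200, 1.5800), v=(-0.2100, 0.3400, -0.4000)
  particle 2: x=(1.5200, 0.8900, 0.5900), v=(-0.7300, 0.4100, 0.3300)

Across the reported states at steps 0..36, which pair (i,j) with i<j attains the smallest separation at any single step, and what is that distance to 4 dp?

step 0: x0=(-1.5000, -1.6300, 0.8700) x1=(1.8600, -1.1200, 1.5800) x2=(1.5200, 0.8900, 0.5900)
step 1: x0=(-1.5393, -1.5963, 0.8319) x1=(1.8502, -1.1042, 1.5613) x2=(1.4857, 0.9096, 0.6054)
step 2: x0=(-1.5793, -1.5628, 0.7937) x1=(1.8407, -1.0887, 1.5428) x2=(1.4515, 0.9299, 0.6205)
step 3: x0=(-1.6198, -1.5296, 0.7555) x1=(1.8314, -1.0736, 1.5245) x2=(1.4173, 0.9508, 0.6353)
step 4: x0=(-1.6610, -1.4967, 0.7172) x1=(1.8223, -1.0588, 1.5064) x2=(1.3832, 0.9724, 0.6499)
step 5: x0=(-1.7028, -1.4639, 0.6788) x1=(1.8135, -1.0443, 1.4885) x2=(1.3491, 0.9947, 0.6643)
step 6: x0=(-1.7451, -1.4315, 0.6404) x1=(1.8049, -1.0302, 1.4708) x2=(1.3150, 1.0177, 0.6784)
step 7: x0=(-1.7881, -1.3992, 0.6018) x1=(1.7965, -1.0165, 1.4533) x2=(1.2810, 1.0414, 0.6923)
step 8: x0=(-1.8316, -1.3672, 0.5632) x1=(1.7884, -1.0031, 1.4359) x2=(1.2470, 1.0657, 0.7061)
step 9: x0=(-1.8758, -1.3354, 0.5245) x1=(1.7805, -0.9900, 1.4187) x2=(1.2130, 1.0907, 0.7196)
step 10: x0=(-1.9204, -1.3039, 0.4856) x1=(1.7728, -0.9773, 1.4016) x2=(1.1790, 1.1164, 0.7329)
step 11: x0=(-1.9657, -1.2725, 0.4467) x1=(1.7654, -0.9650, 1.3847) x2=(1.1450, 1.1428, 0.7461)
step 12: x0=(-2.0115, -1.2414, 0.4077) x1=(1.7582, -0.9530, 1.3679) x2=(1.1110, 1.1698, 0.7592)
step 13: x0=(-2.0579, -1.2105, 0.3686) x1=(1.7513, -0.9414, 1.3513) x2=(1.0769, 1.1975, 0.7721)
step 14: x0=(-2.1048, -1.1798, 0.3293) x1=(1.7446, -0.9301, 1.3348) x2=(1.0429, 1.2259, 0.7849)
step 15: x0=(-2.1522, -1.1492, 0.2900) x1=(1.7382, -0.9191, 1.3184) x2=(1.0089, 1.2548, 0.7976)
step 16: x0=(-2.2002, -1.1189, 0.2505) x1=(1.7319, -0.9085, 1.3022) x2=(0.9748, 1.2845, 0.8101)
step 17: x0=(-2.2486, -1.0888, 0.2110) x1=(1.7259, -0.8982, 1.2860) x2=(0.9407, 1.3147, 0.8226)
step 18: x0=(-2.2976, -1.0589, 0.1713) x1=(1.7202, -0.8883, 1.2700) x2=(0.9066, 1.3456, 0.8350)
step 19: x0=(-2.3471, -1.0291, 0.1315) x1=(1.7147, -0.8786, 1.2540) x2=(0.8724, 1.3770, 0.8474)
step 20: x0=(-2.3971, -0.9996, 0.0915) x1=(1.7094, -0.8693, 1.2382) x2=(0.8383, 1.4091, 0.8597)
step 21: x0=(-2.4475, -0.9702, 0.0515) x1=(1.7043, -0.8603, 1.2224) x2=(0.8040, 1.4417, 0.8719)
step 22: x0=(-2.4984, -0.9409, 0.0113) x1=(1.6995, -0.8515, 1.2066) x2=(0.7698, 1.4749, 0.8841)
step 23: x0=(-2.5498, -0.9119, -0.0291) x1=(1.6948, -0.8431, 1.1910) x2=(0.7355, 1.5086, 0.8963)
step 24: x0=(-2.6017, -0.8830, -0.0695) x1=(1.6904, -0.8350, 1.1754) x2=(0.7012, 1.5429, 0.9085)
step 25: x0=(-2.6539, -0.8543, -0.1101) x1=(1.6862, -0.8271, 1.1599) x2=(0.6668, 1.5776, 0.9206)
step 26: x0=(-2.7067, -0.8257, -0.1508) x1=(1.6823, -0.8195, 1.1444) x2=(0.6324, 1.6130, 0.9328)
step 27: x0=(-2.7598, -0.7973, -0.1916) x1=(1.6785, -0.8122, 1.1290) x2=(0.5979, 1.6488, 0.9450)
step 28: x0=(-2.8134, -0.7690, -0.2326) x1=(1.6749, -0.8051, 1.1137) x2=(0.5635, 1.6850, 0.9572)
step 29: x0=(-2.8673, -0.7409, -0.2737) x1=(1.6716, -0.7983, 1.0984) x2=(0.5289, 1.7218, 0.9694)
step 30: x0=(-2.9217, -0.7129, -0.3149) x1=(1.6684, -0.7917, 1.0831) x2=(0.4944, 1.7590, 0.9816)
step 31: x0=(-2.9765, -0.6850, -0.3563) x1=(1.6655, -0.7854, 1.0678) x2=(0.4597, 1.7967, 0.9939)
step 32: x0=(-3.0316, -0.6573, -0.3978) x1=(1.6627, -0.7793, 1.0526) x2=(0.4251, 1.8348, 1.0062)
step 33: x0=(-3.0871, -0.6297, -0.4395) x1=(1.6601, -0.7734, 1.0374) x2=(0.3904, 1.8733, 1.0186)
step 34: x0=(-3.1430, -0.6022, -0.4812) x1=(1.6577, -0.7678, 1.0223) x2=(0.3557, 1.9122, 1.0310)
step 35: x0=(-3.1993, -0.5748, -0.5231) x1=(1.6554, -0.7623, 1.0071) x2=(0.3209, 1.9515, 1.0434)
step 36: x0=(-3.2558, -0.5476, -0.5652) x1=(1.6534, -0.7571, 0.9920) x2=(0.2861, 1.9912, 1.0559)

pair (1,2), distance 2.2477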